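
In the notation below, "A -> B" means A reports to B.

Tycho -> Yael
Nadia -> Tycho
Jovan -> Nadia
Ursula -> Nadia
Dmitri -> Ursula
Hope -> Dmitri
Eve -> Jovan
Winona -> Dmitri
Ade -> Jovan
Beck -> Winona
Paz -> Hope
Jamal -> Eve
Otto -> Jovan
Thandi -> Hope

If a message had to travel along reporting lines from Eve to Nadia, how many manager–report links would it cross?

Eve is in Nadia's organization: the chain from Eve up to Nadia is Eve → Jovan → Nadia, which is 2 links.

2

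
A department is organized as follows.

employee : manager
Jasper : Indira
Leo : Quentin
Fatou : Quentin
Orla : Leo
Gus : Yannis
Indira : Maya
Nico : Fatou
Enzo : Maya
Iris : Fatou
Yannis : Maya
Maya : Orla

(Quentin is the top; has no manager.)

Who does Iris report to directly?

Iris reports directly to Fatou.

Fatou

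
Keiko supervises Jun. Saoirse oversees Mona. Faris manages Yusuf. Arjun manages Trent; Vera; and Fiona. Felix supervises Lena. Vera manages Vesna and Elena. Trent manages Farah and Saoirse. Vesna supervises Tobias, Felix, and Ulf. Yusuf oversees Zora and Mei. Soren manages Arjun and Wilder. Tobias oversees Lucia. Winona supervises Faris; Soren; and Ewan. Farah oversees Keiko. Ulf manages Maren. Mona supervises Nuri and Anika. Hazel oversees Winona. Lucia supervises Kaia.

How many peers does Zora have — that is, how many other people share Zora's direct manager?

1

Zora reports to Yusuf. Yusuf's other direct reports are Mei — 1 peer.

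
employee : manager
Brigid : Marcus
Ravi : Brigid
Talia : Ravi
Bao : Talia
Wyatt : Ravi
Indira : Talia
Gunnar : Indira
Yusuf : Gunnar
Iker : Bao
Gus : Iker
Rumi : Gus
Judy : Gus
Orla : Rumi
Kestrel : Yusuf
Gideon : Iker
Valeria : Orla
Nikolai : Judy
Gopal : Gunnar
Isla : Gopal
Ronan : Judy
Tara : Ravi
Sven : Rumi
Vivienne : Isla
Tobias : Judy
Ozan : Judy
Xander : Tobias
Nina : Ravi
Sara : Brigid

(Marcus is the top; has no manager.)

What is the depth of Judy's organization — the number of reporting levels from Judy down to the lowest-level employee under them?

The longest chain under Judy runs Judy → Tobias → Xander, which is 2 levels below Judy.

2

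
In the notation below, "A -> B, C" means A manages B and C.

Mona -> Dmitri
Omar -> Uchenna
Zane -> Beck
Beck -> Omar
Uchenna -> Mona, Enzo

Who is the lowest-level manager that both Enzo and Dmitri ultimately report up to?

Uchenna

Enzo's chain of managers is Uchenna, Omar, Beck, Zane. Dmitri's chain of managers is Mona, Uchenna, Omar, Beck, Zane. The first manager that appears in both chains is Uchenna.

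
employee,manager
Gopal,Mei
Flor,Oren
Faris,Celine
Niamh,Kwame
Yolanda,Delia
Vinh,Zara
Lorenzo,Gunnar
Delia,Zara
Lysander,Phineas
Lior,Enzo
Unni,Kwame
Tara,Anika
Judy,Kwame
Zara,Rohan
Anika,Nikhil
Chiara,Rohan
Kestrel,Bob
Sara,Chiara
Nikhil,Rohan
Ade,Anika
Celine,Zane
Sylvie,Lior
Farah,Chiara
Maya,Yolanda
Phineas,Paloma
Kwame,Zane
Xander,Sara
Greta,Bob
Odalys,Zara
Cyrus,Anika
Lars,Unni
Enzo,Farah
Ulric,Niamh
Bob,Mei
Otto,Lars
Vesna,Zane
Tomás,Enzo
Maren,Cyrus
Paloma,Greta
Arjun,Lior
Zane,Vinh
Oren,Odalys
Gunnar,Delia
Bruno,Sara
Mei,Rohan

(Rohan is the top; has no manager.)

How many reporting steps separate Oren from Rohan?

3

Chain from Oren up to Rohan: Oren → Odalys → Zara → Rohan. That is 3 steps up, so Oren is 3 levels below Rohan.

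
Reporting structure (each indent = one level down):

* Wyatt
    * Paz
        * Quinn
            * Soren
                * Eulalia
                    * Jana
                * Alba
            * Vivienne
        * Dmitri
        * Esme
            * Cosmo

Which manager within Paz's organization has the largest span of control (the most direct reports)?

Paz

Direct-report counts within Paz's organization: Paz has 3; Esme has 1; Quinn has 2; Soren has 2; Eulalia has 1. The largest is 3, held by Paz.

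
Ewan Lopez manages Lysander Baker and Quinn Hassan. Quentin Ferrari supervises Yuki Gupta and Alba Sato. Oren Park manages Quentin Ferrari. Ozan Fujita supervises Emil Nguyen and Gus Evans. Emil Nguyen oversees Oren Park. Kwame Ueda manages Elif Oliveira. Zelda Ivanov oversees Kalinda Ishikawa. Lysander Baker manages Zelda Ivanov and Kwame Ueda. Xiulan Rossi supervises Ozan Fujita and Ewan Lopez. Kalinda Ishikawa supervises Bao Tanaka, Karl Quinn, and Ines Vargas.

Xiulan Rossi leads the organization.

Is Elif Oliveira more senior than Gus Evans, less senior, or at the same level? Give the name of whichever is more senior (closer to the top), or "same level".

Gus Evans

Elif Oliveira is 4 levels below Xiulan Rossi; Gus Evans is 2. Gus Evans is higher.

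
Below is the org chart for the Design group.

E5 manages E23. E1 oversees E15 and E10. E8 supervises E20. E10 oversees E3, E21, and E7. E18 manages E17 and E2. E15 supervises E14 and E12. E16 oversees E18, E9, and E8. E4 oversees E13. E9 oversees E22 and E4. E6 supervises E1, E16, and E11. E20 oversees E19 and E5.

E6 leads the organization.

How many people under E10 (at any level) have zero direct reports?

3

The people in E10's organization with no one reporting to them are E7, E21, E3. That is 3.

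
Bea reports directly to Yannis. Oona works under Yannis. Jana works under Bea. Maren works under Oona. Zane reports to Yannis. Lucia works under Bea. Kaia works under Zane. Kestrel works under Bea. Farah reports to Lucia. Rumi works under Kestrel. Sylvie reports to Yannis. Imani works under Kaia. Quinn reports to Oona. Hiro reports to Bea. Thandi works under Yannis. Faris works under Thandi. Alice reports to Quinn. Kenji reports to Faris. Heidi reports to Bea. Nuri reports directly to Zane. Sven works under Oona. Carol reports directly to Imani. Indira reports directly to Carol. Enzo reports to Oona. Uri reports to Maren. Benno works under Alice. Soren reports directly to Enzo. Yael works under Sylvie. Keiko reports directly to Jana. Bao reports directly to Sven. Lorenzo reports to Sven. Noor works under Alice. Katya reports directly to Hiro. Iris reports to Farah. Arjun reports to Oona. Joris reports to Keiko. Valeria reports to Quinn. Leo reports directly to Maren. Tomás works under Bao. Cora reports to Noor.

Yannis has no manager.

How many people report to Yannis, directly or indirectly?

Yannis directly manages Bea, Oona, Zane, Sylvie, Thandi. Under Bea: Heidi, Hiro, Katya, Kestrel, Rumi, Lucia, Farah, Iris, Jana, Keiko, Joris (11). Under Oona: Arjun, Enzo, Soren, Sven, Lorenzo, Bao, Tomás, Quinn, Valeria, Alice, Noor, Cora, Benno, Maren, Leo, Uri (16). Under Zane: Nuri, Kaia, Imani, Carol, Indira (5). Under Sylvie: Yael (1). Under Thandi: Faris, Kenji (2). So Yannis's organization is 5 direct reports plus everyone under them: 12 + 17 + 6 + 2 + 3 = 40.

40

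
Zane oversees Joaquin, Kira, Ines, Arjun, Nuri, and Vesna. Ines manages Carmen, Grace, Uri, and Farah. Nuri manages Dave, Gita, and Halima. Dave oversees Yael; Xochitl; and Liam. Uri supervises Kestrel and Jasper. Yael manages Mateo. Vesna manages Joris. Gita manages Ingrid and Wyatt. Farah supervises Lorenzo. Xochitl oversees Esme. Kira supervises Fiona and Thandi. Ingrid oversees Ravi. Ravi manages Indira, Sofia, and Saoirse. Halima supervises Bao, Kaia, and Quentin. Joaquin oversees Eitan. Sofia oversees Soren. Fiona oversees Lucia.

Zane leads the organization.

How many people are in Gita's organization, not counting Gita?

Gita directly manages Ingrid, Wyatt. Under Ingrid: Ravi, Indira, Sofia, Soren, Saoirse (5). Wyatt has no reports. So Gita's organization is 2 direct reports plus everyone under them: 6 + 1 = 7.

7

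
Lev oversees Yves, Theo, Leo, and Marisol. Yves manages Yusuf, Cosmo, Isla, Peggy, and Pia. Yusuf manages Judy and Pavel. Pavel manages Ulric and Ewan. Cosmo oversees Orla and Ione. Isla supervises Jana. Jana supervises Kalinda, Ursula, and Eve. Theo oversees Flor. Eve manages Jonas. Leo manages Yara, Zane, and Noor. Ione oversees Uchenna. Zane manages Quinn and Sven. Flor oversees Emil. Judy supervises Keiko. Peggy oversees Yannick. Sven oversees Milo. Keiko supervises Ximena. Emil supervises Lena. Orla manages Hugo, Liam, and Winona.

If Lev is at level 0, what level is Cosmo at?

2

Chain from Cosmo up to Lev: Cosmo → Yves → Lev. That is 2 steps up, so Cosmo is 2 levels below Lev.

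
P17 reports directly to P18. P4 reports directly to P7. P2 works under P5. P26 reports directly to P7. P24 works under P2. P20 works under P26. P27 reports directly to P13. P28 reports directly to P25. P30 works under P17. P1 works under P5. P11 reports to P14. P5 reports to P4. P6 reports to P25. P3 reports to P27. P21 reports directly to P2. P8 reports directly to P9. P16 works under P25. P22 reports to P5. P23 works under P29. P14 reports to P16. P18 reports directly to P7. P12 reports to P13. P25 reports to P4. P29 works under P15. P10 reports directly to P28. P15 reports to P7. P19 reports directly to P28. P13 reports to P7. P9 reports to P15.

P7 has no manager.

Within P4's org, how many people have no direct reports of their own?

The people in P4's organization with no one reporting to them are P1, P22, P24, P21, P6, P11, P10, P19. That is 8.

8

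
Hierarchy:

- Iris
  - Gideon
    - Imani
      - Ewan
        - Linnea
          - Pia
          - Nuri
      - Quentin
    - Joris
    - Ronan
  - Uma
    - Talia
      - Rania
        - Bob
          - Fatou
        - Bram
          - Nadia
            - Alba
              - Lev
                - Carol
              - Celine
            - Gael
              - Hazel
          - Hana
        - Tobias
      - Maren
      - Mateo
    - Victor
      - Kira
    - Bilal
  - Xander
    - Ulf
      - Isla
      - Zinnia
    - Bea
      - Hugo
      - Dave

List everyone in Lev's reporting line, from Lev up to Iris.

Lev -> Alba -> Nadia -> Bram -> Rania -> Talia -> Uma -> Iris

Lev reports to Alba. Alba reports to Nadia. Nadia reports to Bram. Bram reports to Rania. Rania reports to Talia. Talia reports to Uma. Uma reports to Iris. Iris is at the top.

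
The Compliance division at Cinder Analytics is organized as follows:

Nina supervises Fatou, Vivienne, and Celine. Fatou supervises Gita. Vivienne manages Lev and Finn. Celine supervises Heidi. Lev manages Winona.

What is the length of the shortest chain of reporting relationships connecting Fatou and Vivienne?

Fatou is 1 level below Nina, and Vivienne is 1 level below Nina (their lowest common manager). The shortest path runs up from Fatou to Nina and back down to Vivienne: 1 + 1 = 2 links.

2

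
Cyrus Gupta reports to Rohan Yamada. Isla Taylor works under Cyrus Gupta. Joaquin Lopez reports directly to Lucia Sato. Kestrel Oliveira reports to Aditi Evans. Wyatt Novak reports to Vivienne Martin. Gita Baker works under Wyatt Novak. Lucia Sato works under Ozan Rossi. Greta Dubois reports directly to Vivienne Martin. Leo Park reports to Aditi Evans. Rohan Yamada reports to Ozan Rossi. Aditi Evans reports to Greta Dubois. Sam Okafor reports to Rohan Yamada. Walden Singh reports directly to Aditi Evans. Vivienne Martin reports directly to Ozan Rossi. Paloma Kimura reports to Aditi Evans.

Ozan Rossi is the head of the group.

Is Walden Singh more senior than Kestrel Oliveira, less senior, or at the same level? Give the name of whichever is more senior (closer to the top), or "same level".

same level

Both Walden Singh and Kestrel Oliveira are 4 levels below Ozan Rossi.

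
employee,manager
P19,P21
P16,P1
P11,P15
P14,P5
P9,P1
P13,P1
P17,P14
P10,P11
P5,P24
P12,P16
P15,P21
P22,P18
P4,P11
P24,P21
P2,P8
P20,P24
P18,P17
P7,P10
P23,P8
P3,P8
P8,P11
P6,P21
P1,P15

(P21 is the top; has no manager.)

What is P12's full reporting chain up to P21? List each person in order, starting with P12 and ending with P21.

P12 -> P16 -> P1 -> P15 -> P21

P12 reports to P16. P16 reports to P1. P1 reports to P15. P15 reports to P21. P21 is at the top.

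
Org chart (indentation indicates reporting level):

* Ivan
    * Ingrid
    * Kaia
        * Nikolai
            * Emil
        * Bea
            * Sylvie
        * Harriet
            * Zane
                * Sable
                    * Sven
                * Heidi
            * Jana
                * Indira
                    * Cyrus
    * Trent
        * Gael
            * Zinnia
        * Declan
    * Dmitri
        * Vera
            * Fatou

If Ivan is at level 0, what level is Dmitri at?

1

Chain from Dmitri up to Ivan: Dmitri → Ivan. That is 1 step up, so Dmitri is 1 level below Ivan.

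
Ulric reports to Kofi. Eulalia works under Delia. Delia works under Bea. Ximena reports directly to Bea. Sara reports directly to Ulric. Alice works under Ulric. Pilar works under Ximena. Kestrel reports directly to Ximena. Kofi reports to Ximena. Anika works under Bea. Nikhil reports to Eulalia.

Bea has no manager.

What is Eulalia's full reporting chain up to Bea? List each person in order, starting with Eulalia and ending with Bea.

Eulalia reports to Delia. Delia reports to Bea. Bea is at the top.

Eulalia -> Delia -> Bea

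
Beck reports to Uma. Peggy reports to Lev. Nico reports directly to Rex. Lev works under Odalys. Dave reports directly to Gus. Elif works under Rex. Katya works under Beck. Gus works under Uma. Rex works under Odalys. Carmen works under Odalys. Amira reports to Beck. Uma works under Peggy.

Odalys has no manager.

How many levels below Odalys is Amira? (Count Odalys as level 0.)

5

Chain from Amira up to Odalys: Amira → Beck → Uma → Peggy → Lev → Odalys. That is 5 steps up, so Amira is 5 levels below Odalys.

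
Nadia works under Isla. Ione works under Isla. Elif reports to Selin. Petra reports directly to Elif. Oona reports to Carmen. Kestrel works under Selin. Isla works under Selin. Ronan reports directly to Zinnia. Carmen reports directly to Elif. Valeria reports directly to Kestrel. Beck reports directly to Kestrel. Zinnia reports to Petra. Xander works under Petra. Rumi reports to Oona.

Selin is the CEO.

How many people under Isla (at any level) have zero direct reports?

The people in Isla's organization with no one reporting to them are Ione, Nadia. That is 2.

2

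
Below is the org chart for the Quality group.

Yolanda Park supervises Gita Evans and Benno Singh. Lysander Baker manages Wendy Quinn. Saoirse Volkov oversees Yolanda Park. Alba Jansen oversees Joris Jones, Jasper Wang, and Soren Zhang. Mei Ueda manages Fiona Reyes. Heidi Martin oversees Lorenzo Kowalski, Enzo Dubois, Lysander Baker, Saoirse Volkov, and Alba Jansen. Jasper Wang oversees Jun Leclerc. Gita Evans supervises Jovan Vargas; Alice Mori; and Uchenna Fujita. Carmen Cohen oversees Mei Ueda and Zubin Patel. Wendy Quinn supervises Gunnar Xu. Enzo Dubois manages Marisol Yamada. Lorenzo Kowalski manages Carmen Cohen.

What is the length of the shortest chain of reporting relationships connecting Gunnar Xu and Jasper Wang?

Gunnar Xu is 3 levels below Heidi Martin, and Jasper Wang is 2 levels below Heidi Martin (their lowest common manager). The shortest path runs up from Gunnar Xu to Heidi Martin and back down to Jasper Wang: 3 + 2 = 5 links.

5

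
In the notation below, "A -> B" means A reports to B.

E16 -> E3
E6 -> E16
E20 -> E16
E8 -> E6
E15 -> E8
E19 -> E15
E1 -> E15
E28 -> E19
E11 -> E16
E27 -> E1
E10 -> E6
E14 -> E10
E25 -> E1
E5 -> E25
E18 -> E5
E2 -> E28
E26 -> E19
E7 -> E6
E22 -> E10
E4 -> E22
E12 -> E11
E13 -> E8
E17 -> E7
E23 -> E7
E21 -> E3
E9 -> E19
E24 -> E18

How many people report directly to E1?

2

E1 directly manages E27, E25. That is 2 direct reports.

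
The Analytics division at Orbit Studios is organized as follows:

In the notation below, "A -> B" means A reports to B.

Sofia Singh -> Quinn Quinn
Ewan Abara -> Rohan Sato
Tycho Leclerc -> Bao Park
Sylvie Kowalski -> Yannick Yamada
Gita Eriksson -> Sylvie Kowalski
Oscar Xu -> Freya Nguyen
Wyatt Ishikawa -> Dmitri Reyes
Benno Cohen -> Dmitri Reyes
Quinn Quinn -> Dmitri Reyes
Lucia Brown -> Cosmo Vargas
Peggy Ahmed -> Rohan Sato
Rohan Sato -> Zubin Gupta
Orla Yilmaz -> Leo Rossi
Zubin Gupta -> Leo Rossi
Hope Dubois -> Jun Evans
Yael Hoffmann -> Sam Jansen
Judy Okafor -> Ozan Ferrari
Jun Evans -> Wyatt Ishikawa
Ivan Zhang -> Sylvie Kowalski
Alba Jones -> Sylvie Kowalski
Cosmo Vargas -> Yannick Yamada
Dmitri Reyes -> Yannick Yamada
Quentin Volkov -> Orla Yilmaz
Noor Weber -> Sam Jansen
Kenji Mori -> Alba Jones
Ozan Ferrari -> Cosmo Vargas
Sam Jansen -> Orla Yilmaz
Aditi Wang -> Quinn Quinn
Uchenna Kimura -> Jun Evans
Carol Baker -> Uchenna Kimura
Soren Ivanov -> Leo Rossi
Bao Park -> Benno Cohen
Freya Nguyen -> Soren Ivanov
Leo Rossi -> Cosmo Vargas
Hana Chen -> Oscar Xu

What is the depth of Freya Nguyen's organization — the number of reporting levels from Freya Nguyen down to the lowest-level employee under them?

The longest chain under Freya Nguyen runs Freya Nguyen → Oscar Xu → Hana Chen, which is 2 levels below Freya Nguyen.

2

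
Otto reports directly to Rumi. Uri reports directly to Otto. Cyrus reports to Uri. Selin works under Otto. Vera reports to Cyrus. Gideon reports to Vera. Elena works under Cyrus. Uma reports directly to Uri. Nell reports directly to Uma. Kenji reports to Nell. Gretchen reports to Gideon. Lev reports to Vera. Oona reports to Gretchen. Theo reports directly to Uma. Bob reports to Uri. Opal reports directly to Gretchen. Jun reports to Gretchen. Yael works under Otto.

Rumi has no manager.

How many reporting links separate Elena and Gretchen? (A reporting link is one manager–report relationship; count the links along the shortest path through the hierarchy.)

Elena is 1 level below Cyrus, and Gretchen is 3 levels below Cyrus (their lowest common manager). The shortest path runs up from Elena to Cyrus and back down to Gretchen: 1 + 3 = 4 links.

4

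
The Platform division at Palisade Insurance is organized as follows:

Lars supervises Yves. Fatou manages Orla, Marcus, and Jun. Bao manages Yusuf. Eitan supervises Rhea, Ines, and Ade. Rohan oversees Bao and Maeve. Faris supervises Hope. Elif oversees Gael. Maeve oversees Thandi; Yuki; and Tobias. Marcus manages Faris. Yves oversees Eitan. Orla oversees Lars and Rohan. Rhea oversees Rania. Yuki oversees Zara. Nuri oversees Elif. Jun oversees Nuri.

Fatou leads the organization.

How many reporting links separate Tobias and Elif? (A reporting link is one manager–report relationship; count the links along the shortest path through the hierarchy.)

7

Tobias is 4 levels below Fatou, and Elif is 3 levels below Fatou (their lowest common manager). The shortest path runs up from Tobias to Fatou and back down to Elif: 4 + 3 = 7 links.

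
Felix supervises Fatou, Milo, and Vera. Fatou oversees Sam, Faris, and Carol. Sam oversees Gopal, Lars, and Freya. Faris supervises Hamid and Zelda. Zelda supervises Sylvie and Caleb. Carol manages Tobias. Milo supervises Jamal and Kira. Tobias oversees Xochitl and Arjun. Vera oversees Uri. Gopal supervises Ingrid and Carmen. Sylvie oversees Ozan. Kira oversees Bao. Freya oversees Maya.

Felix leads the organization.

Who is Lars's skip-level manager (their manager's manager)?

Lars reports to Sam, and Sam reports to Fatou. So Lars's skip-level manager is Fatou.

Fatou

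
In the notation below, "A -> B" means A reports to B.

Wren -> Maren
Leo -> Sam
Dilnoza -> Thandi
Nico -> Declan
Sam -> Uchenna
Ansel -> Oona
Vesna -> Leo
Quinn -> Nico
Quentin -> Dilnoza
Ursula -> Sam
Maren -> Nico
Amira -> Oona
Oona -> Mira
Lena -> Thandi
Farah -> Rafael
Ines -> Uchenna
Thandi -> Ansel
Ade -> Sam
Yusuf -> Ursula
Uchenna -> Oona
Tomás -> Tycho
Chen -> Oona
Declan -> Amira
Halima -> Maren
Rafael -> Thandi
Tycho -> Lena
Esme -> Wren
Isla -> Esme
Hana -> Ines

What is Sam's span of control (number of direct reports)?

3

Sam directly manages Ursula, Ade, Leo. That is 3 direct reports.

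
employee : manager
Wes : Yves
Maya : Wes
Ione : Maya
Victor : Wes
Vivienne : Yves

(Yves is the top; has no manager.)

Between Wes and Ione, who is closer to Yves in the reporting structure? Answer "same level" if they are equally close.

Wes is 1 level below Yves; Ione is 3. Wes is higher.

Wes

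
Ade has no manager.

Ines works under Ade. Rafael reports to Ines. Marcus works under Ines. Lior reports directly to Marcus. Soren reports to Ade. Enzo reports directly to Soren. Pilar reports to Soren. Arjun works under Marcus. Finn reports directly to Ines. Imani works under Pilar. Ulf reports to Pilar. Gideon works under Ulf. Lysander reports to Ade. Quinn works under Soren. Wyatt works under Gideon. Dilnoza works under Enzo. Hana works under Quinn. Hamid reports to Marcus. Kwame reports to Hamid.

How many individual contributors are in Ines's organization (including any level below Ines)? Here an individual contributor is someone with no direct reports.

The people in Ines's organization with no one reporting to them are Finn, Kwame, Arjun, Lior, Rafael. That is 5.

5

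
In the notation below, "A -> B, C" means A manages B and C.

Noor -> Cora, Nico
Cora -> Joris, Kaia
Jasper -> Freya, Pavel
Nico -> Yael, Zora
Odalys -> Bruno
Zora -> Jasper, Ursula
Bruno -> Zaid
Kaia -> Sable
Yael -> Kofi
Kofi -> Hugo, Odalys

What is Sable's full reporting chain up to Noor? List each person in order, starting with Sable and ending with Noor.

Sable -> Kaia -> Cora -> Noor

Sable reports to Kaia. Kaia reports to Cora. Cora reports to Noor. Noor is at the top.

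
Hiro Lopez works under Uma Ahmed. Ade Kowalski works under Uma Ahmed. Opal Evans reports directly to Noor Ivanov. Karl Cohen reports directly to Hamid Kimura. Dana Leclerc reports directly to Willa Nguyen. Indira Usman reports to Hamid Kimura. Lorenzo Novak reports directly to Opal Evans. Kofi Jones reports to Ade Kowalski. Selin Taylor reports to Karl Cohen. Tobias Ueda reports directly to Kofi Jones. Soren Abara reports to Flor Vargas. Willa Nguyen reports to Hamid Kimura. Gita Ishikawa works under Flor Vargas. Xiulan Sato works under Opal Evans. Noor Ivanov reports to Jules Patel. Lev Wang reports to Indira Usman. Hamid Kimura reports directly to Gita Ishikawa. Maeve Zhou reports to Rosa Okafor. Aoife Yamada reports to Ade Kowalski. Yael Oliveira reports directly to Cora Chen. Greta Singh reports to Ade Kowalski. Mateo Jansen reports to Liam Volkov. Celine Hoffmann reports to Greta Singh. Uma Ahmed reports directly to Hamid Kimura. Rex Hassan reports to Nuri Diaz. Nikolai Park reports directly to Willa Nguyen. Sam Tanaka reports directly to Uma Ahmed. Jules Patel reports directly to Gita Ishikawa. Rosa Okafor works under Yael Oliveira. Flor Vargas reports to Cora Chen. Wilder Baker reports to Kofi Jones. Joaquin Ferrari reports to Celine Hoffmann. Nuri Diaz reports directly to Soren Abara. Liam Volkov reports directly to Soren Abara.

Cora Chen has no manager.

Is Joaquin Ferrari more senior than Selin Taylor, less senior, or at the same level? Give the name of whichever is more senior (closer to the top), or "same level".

Selin Taylor

Joaquin Ferrari is 8 levels below Cora Chen; Selin Taylor is 5. Selin Taylor is higher.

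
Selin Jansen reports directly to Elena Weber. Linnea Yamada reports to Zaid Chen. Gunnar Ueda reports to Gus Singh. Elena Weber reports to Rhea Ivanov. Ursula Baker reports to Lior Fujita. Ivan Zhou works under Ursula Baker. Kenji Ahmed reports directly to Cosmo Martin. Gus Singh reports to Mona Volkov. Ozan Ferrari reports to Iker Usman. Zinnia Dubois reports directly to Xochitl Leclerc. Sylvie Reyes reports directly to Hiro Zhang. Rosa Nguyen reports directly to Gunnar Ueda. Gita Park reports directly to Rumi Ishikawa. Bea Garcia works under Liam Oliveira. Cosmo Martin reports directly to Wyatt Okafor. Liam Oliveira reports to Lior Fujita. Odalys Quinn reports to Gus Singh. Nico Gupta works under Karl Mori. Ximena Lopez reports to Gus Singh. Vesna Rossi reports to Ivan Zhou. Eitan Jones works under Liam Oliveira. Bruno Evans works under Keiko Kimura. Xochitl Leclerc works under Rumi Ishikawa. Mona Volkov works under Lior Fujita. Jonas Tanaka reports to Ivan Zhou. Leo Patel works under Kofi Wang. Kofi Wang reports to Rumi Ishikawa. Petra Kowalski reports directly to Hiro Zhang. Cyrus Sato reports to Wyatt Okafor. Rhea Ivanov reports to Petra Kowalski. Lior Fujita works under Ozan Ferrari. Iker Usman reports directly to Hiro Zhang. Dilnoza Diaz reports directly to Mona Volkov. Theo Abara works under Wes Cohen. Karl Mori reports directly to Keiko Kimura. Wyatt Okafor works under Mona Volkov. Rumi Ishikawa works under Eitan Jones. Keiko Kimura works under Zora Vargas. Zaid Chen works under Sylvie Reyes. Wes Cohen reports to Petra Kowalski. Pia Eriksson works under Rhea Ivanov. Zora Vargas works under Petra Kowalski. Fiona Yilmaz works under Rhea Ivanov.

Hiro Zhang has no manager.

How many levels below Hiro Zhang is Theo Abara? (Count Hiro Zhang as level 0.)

3

Chain from Theo Abara up to Hiro Zhang: Theo Abara → Wes Cohen → Petra Kowalski → Hiro Zhang. That is 3 steps up, so Theo Abara is 3 levels below Hiro Zhang.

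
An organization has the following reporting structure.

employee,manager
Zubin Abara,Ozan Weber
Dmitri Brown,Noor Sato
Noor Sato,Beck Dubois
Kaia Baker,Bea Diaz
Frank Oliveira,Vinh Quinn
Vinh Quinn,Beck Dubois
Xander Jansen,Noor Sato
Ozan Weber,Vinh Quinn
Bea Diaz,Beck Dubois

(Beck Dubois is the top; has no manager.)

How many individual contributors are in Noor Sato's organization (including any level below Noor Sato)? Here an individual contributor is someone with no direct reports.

2

The people in Noor Sato's organization with no one reporting to them are Dmitri Brown, Xander Jansen. That is 2.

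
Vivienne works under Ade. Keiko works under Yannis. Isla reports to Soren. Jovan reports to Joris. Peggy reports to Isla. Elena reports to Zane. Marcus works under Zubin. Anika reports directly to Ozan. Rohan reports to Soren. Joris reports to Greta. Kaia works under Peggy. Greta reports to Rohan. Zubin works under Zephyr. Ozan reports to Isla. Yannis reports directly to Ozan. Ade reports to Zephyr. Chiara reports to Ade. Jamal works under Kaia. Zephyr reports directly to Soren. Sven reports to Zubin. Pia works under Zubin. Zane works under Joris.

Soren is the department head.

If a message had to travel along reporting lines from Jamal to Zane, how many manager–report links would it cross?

8

Jamal is 4 levels below Soren, and Zane is 4 levels below Soren (their lowest common manager). The shortest path runs up from Jamal to Soren and back down to Zane: 4 + 4 = 8 links.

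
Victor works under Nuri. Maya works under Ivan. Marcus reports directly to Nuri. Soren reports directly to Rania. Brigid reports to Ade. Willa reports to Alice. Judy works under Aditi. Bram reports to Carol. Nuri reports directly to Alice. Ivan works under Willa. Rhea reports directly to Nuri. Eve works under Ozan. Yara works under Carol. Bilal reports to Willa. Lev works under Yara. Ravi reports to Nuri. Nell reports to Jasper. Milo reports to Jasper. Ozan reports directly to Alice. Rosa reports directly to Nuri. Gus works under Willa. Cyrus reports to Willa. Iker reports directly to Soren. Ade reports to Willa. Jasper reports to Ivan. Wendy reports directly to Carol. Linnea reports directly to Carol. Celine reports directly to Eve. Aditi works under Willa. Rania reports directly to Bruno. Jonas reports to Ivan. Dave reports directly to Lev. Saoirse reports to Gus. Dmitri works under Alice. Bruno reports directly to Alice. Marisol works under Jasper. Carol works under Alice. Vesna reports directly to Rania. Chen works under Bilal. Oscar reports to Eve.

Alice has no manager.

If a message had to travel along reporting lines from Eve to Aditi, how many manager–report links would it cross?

Eve is 2 levels below Alice, and Aditi is 2 levels below Alice (their lowest common manager). The shortest path runs up from Eve to Alice and back down to Aditi: 2 + 2 = 4 links.

4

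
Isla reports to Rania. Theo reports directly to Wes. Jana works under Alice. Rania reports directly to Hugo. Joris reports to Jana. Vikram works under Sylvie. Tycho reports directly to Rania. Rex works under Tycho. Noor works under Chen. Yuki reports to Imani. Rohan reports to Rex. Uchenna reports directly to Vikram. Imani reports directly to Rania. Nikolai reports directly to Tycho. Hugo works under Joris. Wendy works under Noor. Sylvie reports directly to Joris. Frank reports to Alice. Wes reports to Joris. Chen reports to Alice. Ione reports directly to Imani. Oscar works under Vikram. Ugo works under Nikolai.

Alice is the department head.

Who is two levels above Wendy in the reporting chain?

Wendy reports to Noor, and Noor reports to Chen. So Wendy's skip-level manager is Chen.

Chen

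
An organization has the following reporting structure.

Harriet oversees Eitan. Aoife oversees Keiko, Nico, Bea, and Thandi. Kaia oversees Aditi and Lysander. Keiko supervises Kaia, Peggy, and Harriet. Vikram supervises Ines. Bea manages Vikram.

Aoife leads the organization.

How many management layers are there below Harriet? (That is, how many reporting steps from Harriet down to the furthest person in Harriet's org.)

1

The longest chain under Harriet runs Harriet → Eitan, which is 1 level below Harriet.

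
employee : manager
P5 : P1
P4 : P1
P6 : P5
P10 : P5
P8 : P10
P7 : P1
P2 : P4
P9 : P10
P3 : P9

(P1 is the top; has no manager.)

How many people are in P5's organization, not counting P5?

5

P5 directly manages P6, P10. P6 has no reports. Under P10: P9, P3, P8 (3). So P5's organization is 2 direct reports plus everyone under them: 1 + 4 = 5.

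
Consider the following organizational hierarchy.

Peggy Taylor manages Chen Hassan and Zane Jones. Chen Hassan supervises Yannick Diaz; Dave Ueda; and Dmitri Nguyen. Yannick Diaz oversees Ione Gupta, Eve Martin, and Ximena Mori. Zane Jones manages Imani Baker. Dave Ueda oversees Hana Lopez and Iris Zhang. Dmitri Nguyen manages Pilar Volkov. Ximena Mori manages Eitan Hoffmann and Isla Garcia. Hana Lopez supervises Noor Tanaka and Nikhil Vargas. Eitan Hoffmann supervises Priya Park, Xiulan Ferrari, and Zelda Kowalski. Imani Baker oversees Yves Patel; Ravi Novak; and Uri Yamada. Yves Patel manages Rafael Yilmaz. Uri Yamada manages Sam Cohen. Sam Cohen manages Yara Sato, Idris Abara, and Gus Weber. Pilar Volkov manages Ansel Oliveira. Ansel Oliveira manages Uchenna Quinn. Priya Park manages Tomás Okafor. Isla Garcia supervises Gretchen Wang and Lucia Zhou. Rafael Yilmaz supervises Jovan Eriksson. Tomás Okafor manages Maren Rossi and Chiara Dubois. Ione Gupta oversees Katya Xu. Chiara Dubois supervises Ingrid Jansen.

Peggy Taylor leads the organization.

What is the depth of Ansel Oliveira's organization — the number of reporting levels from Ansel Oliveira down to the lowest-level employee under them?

1

The longest chain under Ansel Oliveira runs Ansel Oliveira → Uchenna Quinn, which is 1 level below Ansel Oliveira.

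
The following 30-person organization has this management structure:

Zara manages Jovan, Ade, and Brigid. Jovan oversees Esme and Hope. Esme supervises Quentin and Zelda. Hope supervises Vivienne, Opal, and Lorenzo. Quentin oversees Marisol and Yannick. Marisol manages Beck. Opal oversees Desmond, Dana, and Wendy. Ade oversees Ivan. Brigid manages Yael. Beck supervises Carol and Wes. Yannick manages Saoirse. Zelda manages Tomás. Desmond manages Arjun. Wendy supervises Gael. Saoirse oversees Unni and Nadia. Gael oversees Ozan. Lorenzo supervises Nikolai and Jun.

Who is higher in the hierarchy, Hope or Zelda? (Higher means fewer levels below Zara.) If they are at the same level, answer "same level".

Hope is 2 levels below Zara; Zelda is 3. Hope is higher.

Hope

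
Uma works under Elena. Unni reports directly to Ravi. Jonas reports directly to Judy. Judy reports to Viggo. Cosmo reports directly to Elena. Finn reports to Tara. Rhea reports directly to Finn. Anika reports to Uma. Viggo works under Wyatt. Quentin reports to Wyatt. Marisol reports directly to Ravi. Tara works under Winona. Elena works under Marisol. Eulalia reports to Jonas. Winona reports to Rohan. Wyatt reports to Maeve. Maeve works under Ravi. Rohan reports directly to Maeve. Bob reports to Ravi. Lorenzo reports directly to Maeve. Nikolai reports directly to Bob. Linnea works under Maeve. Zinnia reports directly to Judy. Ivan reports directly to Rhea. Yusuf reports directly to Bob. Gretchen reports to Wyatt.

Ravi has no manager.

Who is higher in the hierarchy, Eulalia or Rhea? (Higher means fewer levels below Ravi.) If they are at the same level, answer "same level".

Both Eulalia and Rhea are 6 levels below Ravi.

same level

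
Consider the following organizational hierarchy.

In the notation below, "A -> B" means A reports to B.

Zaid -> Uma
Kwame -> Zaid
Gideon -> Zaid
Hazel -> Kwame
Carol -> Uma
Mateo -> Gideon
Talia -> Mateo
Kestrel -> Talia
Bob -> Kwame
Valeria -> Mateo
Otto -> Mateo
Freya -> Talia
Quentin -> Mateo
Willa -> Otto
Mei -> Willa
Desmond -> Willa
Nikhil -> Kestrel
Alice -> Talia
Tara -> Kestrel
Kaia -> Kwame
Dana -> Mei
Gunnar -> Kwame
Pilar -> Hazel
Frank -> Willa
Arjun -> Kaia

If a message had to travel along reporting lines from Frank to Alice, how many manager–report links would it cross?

5

Frank is 3 levels below Mateo, and Alice is 2 levels below Mateo (their lowest common manager). The shortest path runs up from Frank to Mateo and back down to Alice: 3 + 2 = 5 links.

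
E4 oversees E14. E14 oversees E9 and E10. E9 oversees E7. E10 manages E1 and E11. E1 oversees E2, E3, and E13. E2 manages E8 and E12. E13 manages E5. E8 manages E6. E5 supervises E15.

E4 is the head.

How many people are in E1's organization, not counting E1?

8

E1 directly manages E3, E2, E13. E3 has no reports. Under E2: E12, E8, E6 (3). Under E13: E5, E15 (2). So E1's organization is 3 direct reports plus everyone under them: 1 + 4 + 3 = 8.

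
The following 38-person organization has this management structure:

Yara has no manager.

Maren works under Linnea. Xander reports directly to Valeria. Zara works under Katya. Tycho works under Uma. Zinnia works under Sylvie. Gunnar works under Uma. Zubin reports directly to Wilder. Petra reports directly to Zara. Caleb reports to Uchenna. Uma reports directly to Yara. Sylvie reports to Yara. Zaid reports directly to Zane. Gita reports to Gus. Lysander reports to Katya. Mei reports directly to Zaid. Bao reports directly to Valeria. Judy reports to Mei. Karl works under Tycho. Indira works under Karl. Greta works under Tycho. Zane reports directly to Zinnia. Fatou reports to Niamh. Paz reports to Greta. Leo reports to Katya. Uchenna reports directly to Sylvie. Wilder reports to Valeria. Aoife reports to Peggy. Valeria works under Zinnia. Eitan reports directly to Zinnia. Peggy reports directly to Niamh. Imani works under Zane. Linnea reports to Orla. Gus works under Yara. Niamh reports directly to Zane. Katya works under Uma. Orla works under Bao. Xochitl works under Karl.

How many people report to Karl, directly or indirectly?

2

Karl directly manages Xochitl, Indira. Xochitl has no reports. Indira has no reports. So Karl's organization is 2 direct reports plus everyone under them: 1 + 1 = 2.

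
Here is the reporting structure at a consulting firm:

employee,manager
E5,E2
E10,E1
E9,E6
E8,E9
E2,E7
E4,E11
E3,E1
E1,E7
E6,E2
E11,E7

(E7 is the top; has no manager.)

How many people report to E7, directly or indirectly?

10

E7 directly manages E1, E2, E11. Under E1: E10, E3 (2). Under E2: E6, E9, E8, E5 (4). Under E11: E4 (1). So E7's organization is 3 direct reports plus everyone under them: 3 + 5 + 2 = 10.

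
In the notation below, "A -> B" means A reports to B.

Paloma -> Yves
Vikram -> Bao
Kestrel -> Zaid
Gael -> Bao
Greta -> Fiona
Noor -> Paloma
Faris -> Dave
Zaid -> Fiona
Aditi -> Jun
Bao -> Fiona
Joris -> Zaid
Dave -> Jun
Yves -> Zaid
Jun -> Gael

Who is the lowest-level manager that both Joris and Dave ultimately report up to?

Joris's chain of managers is Zaid, Fiona. Dave's chain of managers is Jun, Gael, Bao, Fiona. The first manager that appears in both chains is Fiona.

Fiona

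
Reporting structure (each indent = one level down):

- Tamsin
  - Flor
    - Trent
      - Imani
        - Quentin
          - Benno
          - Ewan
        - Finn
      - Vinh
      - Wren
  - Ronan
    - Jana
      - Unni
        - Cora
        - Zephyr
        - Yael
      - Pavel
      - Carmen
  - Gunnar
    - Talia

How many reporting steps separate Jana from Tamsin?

Chain from Jana up to Tamsin: Jana → Ronan → Tamsin. That is 2 steps up, so Jana is 2 levels below Tamsin.

2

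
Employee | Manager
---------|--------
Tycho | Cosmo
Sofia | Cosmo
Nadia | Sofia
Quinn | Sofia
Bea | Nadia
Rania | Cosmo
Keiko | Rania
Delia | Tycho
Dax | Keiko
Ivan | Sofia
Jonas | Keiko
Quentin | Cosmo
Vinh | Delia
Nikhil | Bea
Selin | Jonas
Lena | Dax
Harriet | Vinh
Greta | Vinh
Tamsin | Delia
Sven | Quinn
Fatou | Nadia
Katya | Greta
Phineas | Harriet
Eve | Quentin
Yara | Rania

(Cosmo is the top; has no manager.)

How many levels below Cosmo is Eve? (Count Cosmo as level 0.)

Chain from Eve up to Cosmo: Eve → Quentin → Cosmo. That is 2 steps up, so Eve is 2 levels below Cosmo.

2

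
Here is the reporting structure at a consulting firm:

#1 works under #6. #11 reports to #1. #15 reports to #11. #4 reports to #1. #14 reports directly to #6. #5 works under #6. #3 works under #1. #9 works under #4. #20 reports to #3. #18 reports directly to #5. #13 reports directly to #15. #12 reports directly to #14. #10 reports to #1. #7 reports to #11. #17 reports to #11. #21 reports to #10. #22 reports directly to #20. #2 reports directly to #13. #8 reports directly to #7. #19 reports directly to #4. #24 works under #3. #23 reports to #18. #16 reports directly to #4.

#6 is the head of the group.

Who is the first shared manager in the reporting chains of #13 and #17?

#11

#13's chain of managers is #15, #11, #1, #6. #17's chain of managers is #11, #1, #6. The first manager that appears in both chains is #11.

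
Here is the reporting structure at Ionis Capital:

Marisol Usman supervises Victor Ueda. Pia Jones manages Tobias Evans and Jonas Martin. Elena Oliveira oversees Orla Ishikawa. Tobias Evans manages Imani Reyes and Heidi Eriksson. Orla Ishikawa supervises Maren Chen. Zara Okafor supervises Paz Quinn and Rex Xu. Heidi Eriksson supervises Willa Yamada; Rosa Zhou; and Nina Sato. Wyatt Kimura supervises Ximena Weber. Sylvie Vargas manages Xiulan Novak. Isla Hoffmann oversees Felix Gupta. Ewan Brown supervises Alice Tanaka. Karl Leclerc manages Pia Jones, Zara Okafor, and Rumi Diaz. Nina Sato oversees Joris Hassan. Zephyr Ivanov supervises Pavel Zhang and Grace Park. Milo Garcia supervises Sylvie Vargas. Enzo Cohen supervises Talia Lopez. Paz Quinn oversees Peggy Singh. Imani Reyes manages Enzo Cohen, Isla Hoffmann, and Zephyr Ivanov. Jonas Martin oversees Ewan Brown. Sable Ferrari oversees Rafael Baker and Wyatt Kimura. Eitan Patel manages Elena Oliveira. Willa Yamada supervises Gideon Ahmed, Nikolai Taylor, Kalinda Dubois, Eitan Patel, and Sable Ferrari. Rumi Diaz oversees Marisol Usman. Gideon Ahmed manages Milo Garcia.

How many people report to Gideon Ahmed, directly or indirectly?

3

Gideon Ahmed directly manages Milo Garcia. Under Milo Garcia: Sylvie Vargas, Xiulan Novak (2). That's 3 in total.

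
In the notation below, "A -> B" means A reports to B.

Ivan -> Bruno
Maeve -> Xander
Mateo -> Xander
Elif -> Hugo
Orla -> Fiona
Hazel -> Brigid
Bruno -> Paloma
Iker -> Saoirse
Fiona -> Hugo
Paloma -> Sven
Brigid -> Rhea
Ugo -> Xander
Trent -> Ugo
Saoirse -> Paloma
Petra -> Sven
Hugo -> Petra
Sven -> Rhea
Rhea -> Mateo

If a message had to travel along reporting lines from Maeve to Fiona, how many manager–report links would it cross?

Maeve is 1 level below Xander, and Fiona is 6 levels below Xander (their lowest common manager). The shortest path runs up from Maeve to Xander and back down to Fiona: 1 + 6 = 7 links.

7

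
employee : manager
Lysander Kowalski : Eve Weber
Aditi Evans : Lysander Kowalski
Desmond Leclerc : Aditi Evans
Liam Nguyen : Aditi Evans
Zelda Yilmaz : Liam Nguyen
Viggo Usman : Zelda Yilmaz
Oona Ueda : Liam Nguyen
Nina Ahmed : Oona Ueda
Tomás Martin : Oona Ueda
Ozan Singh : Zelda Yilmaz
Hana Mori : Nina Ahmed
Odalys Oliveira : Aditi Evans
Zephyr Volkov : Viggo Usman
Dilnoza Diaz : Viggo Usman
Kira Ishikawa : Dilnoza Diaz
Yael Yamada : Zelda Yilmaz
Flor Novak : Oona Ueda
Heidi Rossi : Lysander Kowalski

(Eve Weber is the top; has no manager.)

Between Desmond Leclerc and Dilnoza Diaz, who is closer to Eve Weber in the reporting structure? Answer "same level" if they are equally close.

Desmond Leclerc

Desmond Leclerc is 3 levels below Eve Weber; Dilnoza Diaz is 6. Desmond Leclerc is higher.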